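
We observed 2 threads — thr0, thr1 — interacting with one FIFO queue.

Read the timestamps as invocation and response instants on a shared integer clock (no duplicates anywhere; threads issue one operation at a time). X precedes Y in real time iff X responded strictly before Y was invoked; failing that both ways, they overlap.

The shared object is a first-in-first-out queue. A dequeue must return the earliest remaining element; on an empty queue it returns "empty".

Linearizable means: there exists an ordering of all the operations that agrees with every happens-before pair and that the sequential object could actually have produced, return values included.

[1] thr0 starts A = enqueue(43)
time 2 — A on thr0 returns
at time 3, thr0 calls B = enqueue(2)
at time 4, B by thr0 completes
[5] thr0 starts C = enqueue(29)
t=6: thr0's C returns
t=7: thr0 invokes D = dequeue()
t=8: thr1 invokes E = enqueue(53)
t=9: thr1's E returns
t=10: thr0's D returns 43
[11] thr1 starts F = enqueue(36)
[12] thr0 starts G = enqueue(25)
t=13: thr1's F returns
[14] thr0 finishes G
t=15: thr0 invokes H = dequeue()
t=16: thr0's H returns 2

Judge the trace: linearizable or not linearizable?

linearizable

one valid linearization: A, B, C, D, E, F, G, H
step 1: A enqueue(43) — queue <43>
step 2: B enqueue(2) — queue <43,2>
step 3: C enqueue(29) — queue <43,2,29>
step 4: D dequeue() → 43 — queue <2,29>
step 5: E enqueue(53) — queue <2,29,53>
step 6: F enqueue(36) — queue <2,29,53,36>
step 7: G enqueue(25) — queue <2,29,53,36,25>
step 8: H dequeue() → 2 — queue <29,53,36,25>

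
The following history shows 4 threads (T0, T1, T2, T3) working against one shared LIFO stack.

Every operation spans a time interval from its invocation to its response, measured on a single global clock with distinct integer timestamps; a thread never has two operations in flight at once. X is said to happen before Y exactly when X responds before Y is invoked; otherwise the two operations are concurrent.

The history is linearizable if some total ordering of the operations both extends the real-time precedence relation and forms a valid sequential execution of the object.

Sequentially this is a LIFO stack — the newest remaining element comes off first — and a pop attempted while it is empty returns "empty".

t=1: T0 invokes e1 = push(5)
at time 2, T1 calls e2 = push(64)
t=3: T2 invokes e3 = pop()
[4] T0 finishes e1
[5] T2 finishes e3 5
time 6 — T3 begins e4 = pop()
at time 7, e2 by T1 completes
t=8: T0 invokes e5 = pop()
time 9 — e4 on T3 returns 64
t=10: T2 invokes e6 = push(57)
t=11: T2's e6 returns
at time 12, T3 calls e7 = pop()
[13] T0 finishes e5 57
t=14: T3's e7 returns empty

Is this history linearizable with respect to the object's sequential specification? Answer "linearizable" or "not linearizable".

linearizable

one valid linearization: e1, e3, e2, e4, e6, e5, e7
after step 1 (e1 push(5)): stack <5>
after step 2 (e3 pop() → 5): stack <>
after step 3 (e2 push(64)): stack <64>
after step 4 (e4 pop() → 64): stack <>
after step 5 (e6 push(57)): stack <57>
after step 6 (e5 pop() → 57): stack <>
after step 7 (e7 pop() → empty): stack <>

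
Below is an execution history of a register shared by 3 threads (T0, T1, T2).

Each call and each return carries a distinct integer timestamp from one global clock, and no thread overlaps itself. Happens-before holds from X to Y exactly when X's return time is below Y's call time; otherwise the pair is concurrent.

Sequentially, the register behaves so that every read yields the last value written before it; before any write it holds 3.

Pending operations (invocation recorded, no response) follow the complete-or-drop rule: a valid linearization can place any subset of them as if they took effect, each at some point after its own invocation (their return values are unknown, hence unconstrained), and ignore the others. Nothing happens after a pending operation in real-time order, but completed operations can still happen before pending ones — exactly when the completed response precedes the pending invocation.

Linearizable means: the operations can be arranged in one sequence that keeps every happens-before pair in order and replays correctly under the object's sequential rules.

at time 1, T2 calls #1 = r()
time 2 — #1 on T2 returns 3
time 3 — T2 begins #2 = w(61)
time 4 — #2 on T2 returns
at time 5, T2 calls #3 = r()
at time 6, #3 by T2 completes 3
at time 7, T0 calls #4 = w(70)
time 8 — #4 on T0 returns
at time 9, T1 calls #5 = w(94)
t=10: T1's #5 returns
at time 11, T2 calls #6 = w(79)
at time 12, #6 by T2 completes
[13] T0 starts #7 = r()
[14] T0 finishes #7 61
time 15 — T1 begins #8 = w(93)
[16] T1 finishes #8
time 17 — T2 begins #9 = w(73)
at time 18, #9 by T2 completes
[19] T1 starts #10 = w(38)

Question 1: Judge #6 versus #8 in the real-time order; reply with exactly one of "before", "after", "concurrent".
before

#6 spans [11,12], #8 spans [15,16]
resp(#6)=12 < inv(#8)=15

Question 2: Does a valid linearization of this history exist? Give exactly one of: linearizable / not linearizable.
not linearizable

events 1..5 are fine; event 6 — the response of #3 at time 6 — makes the prefix non-linearizable
exactly one order of the 3 completed ops respects real time; the register replay fails
take #1, #2, #3: step 3 already fails, because #3 r() → 3 cannot occur there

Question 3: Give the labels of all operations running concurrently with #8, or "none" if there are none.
none

#8 runs from 15 to 16; window-overlapping ops are concurrent
#1 [1,2]: before
#2 [3,4]: before
#3 [5,6]: before
#4 [7,8]: before
#5 [9,10]: before
#6 [11,12]: before
#7 [13,14]: before
#9 [17,18]: after
#10 [19,…): after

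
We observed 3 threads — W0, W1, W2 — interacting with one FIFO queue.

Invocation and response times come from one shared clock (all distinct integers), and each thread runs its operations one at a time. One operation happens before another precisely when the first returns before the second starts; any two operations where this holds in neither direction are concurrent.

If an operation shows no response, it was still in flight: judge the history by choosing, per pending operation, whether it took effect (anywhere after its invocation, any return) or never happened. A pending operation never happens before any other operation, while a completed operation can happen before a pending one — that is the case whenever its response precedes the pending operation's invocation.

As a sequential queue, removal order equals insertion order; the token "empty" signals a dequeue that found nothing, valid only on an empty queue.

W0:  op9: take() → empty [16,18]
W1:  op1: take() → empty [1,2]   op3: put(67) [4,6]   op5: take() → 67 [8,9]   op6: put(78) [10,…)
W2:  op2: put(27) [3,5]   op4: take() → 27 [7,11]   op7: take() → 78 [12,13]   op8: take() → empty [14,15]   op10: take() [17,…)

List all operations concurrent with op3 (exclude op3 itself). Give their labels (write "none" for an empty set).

op3 spans [4,6]: anything still running between times 4 and 6 counts as concurrent
op1 [1,2]: before
op2 [3,5]: concurrent
op4 [7,11]: after
op5 [8,9]: after
op6 [10,…): after
op7 [12,13]: after
op8 [14,15]: after
op9 [16,18]: after
op10 [17,…): after

op2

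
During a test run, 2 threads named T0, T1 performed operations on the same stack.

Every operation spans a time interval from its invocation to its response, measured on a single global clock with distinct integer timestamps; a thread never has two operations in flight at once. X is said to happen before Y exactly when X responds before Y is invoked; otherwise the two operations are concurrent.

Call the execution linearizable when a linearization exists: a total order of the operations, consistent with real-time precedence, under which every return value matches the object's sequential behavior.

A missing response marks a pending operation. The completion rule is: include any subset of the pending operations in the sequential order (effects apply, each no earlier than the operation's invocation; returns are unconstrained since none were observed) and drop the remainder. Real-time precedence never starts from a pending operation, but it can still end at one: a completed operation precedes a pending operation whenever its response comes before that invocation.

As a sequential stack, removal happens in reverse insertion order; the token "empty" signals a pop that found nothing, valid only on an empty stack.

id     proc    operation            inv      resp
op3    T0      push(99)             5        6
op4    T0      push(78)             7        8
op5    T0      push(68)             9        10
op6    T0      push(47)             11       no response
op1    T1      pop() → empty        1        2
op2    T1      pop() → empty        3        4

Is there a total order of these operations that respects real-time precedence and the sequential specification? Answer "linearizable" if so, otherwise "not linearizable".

witness order: op1, op2, op3, op4, op5
after step 1 (op1 pop() → empty): stack <>
after step 2 (op2 pop() → empty): stack <>
after step 3 (op3 push(99)): stack <99>
after step 4 (op4 push(78)): stack <99,78>
after step 5 (op5 push(68)): stack <99,78,68>

linearizable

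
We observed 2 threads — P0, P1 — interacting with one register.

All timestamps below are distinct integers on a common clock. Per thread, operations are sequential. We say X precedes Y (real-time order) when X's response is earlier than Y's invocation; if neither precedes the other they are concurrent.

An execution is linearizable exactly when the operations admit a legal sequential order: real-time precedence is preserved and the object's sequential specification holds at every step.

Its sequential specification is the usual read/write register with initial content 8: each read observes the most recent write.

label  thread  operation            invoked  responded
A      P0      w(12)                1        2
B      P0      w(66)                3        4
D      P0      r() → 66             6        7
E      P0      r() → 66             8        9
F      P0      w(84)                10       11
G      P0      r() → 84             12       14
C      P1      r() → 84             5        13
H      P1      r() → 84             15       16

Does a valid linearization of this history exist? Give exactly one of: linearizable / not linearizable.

a witness: A, B, D, E, F, C, G, H
1. A w(12), leaving value 12
2. B w(66), leaving value 66
3. D r() → 66, leaving value 66
4. E r() → 66, leaving value 66
5. F w(84), leaving value 84
6. C r() → 84, leaving value 84
7. G r() → 84, leaving value 84
8. H r() → 84, leaving value 84

linearizable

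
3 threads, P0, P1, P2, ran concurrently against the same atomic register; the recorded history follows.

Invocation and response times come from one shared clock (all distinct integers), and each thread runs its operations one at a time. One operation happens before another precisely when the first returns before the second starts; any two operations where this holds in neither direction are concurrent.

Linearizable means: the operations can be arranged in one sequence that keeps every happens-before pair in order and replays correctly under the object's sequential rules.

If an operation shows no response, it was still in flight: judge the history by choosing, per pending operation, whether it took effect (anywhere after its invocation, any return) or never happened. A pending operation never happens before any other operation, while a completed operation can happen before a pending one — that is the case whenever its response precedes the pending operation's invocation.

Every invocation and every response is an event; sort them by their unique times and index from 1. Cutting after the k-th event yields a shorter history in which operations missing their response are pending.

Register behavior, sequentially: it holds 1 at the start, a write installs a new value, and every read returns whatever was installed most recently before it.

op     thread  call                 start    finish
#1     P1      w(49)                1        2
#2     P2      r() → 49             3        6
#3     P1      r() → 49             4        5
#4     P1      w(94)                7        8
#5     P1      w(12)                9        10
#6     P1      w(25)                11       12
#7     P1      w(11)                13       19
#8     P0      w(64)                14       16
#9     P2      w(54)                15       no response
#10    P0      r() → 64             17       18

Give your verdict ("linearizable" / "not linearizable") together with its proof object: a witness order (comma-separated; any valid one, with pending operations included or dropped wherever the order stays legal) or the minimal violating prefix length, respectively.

linearizable — witness: #1, #2, #3, #4, #5, #6, #7, #8, #10

after step 1 (#1 w(49)): value 49
after step 2 (#2 r() → 49): value 49
after step 3 (#3 r() → 49): value 49
after step 4 (#4 w(94)): value 94
after step 5 (#5 w(12)): value 12
after step 6 (#6 w(25)): value 25
after step 7 (#7 w(11)): value 11
after step 8 (#8 w(64)): value 64
after step 9 (#10 r() → 64): value 64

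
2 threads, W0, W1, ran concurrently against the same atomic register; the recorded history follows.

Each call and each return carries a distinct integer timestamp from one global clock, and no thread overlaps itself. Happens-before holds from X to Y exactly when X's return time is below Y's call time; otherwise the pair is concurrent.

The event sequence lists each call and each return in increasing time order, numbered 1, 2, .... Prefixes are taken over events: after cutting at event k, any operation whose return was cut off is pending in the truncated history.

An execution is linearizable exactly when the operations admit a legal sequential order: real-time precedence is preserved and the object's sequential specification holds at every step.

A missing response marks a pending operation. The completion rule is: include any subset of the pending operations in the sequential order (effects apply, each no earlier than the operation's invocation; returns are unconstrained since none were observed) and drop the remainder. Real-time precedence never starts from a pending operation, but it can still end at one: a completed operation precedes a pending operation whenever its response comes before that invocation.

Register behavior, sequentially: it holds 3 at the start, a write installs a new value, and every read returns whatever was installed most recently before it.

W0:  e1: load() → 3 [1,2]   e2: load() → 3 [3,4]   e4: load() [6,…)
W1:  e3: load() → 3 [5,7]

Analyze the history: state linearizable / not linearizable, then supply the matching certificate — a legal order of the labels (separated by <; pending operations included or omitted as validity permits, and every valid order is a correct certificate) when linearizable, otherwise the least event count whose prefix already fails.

step 1: e1 load() → 3 — value 3
step 2: e2 load() → 3 — value 3
step 3: e3 load() → 3 — value 3

linearizable — witness: e1 < e2 < e3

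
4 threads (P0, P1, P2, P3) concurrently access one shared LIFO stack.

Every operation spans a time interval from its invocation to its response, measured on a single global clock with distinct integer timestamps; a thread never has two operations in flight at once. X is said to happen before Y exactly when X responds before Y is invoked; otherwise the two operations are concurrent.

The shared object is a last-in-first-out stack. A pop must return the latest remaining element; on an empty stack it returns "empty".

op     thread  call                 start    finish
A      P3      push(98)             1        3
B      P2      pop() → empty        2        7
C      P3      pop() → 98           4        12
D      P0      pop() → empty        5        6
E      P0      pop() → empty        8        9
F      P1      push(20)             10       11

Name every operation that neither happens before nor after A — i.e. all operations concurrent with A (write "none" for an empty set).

B

A spans [1,3]: anything still running between times 1 and 3 counts as concurrent
B [2,7]: concurrent
C [4,12]: after
D [5,6]: after
E [8,9]: after
F [10,11]: after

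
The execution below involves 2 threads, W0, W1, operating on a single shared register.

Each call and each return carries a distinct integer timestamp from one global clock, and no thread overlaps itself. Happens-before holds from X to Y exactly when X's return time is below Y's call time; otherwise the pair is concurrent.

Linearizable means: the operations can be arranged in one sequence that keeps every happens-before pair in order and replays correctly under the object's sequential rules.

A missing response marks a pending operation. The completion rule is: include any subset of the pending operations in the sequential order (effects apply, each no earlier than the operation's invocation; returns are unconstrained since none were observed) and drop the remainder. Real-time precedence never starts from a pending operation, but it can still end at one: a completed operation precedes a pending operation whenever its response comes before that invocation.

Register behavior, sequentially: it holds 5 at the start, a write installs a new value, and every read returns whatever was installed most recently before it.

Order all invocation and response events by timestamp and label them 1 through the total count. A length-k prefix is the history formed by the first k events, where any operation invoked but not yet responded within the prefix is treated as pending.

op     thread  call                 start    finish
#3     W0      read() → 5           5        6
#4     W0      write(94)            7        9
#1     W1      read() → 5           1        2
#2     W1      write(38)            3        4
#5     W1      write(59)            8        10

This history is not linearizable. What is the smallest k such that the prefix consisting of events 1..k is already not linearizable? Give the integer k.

6

events 1..5 are linearizable, e.g. via #1, #2:
step 1: #1 read() → 5 — value 5
step 2: #2 write(38) — value 38
once event 6 joins (#3's response, time 6), exhaustive search finds no witness
for example #1, #2, #3 fails at step 3: #3 read() → 5 is not legal there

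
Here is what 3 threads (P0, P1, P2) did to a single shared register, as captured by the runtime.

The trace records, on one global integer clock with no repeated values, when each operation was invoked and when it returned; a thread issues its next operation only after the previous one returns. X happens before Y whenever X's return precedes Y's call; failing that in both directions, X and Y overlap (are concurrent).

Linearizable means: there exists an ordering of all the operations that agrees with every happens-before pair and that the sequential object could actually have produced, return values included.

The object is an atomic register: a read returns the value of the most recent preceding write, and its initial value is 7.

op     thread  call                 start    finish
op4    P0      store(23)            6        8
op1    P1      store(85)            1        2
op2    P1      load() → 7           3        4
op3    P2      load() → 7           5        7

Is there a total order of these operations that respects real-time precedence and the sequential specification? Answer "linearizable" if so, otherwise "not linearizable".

not linearizable

through event 3 a valid linearization exists; event 4 (op2 responding at time 4) ends that
a single order respects real time; the 2 completed register operations fail replay along it
for example op1, op2 fails at step 2: op2 load() → 7 is not legal there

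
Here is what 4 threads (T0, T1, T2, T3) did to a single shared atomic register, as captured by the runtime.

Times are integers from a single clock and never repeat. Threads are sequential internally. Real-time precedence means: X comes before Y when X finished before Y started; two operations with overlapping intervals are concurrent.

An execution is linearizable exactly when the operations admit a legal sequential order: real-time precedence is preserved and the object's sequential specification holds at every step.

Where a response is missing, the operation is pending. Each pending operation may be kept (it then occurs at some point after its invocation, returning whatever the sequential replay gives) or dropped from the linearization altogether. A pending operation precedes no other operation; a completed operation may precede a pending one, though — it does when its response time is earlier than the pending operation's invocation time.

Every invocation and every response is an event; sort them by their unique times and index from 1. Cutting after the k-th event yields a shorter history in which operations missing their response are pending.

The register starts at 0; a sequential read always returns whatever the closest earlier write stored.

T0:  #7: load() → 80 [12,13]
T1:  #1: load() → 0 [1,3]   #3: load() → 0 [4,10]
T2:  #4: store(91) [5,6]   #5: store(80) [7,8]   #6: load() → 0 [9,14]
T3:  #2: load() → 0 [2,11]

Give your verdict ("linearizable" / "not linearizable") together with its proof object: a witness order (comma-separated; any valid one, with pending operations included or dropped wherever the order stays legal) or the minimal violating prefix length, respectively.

events 1..13 are fine; event 14 — the response of #6 at time 14 — makes the prefix non-linearizable
the 7 completed operations admit 39 real-time orders; each fails the atomic register replay
e.g. #1, #2, #3, #4, #5, #6, #7: illegal at step 6, since #6 load() → 0 cannot apply there
e.g. #1, #2, #3, #4, #5, #7, #6: illegal at step 7, since #6 load() → 0 cannot apply there

not linearizable — minimal violating prefix: 14 events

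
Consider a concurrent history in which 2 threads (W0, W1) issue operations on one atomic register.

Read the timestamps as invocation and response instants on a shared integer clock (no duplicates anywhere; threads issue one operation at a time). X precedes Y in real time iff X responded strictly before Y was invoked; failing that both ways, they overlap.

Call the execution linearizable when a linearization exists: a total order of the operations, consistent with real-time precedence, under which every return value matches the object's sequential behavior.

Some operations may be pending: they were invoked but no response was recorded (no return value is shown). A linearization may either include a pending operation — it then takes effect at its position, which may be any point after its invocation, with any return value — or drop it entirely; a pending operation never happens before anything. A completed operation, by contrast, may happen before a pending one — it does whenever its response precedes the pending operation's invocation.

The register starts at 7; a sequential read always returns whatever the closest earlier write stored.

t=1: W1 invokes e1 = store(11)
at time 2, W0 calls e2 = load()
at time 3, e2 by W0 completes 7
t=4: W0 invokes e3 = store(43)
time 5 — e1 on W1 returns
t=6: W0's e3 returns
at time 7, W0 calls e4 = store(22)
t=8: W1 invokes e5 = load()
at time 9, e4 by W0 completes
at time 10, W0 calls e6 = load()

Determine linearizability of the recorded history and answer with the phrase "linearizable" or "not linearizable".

one valid linearization: e2, e1, e3, e4
1. e2 load() → 7, leaving value 7
2. e1 store(11), leaving value 11
3. e3 store(43), leaving value 43
4. e4 store(22), leaving value 22

linearizable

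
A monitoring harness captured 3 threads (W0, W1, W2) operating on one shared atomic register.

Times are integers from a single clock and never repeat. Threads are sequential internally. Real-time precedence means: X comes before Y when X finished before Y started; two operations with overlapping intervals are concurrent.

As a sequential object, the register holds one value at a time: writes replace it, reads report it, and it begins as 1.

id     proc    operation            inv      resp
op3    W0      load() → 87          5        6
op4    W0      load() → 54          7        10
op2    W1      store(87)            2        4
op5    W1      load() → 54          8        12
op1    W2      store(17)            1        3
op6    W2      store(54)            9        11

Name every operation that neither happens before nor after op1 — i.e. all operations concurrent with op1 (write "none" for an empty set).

concurrent with op1 ([1,3]): every op whose interval crosses 1..3
op2 [2,4]: concurrent
op3 [5,6]: after
op4 [7,10]: after
op5 [8,12]: after
op6 [9,11]: after

op2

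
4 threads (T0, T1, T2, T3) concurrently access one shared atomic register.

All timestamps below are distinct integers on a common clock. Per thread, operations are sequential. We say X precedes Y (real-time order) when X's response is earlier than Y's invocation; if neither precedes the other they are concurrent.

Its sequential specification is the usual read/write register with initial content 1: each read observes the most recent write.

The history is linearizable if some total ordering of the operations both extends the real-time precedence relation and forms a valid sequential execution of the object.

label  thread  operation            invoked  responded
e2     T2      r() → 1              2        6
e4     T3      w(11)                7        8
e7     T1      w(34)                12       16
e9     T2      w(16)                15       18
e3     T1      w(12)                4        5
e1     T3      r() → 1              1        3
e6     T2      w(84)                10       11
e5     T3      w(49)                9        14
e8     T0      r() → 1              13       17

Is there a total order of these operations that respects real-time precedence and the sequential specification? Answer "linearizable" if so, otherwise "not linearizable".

prefix check: 1..16 passes, 1..17 fails once e8's time-17 response joins
all 24 real-time-respecting orders fail — 8 completed atomic register operations, no legal replay
completion choices over the 1 pending operation (e9) were checked; none helps
sample order e1, e2, e3, e4, e5, e6, e7, e8 (pending dropped) stalls at step 8 — e8 r() → 1 has no legal effect
sample order e1, e2, e3, e4, e5, e6, e8, e7 (pending dropped) stalls at step 7 — e8 r() → 1 has no legal effect

not linearizable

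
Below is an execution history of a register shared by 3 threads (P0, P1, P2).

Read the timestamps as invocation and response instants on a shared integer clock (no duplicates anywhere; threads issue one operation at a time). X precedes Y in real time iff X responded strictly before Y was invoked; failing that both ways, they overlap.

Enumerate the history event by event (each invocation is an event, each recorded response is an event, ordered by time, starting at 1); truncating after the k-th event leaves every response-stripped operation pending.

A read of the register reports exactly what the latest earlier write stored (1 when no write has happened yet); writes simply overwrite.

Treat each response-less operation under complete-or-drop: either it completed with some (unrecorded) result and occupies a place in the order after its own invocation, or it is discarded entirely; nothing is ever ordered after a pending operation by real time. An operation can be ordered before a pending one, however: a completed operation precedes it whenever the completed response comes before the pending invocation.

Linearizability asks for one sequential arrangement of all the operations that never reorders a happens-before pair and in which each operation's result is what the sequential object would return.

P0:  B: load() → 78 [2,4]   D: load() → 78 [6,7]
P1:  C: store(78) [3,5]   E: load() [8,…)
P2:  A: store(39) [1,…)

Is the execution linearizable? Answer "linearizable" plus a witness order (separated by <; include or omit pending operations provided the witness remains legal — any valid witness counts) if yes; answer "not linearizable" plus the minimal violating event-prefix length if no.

linearizable — witness: A < C < B < D

after step 1 (A store(39) (pending, included)): value 39
after step 2 (C store(78)): value 78
after step 3 (B load() → 78): value 78
after step 4 (D load() → 78): value 78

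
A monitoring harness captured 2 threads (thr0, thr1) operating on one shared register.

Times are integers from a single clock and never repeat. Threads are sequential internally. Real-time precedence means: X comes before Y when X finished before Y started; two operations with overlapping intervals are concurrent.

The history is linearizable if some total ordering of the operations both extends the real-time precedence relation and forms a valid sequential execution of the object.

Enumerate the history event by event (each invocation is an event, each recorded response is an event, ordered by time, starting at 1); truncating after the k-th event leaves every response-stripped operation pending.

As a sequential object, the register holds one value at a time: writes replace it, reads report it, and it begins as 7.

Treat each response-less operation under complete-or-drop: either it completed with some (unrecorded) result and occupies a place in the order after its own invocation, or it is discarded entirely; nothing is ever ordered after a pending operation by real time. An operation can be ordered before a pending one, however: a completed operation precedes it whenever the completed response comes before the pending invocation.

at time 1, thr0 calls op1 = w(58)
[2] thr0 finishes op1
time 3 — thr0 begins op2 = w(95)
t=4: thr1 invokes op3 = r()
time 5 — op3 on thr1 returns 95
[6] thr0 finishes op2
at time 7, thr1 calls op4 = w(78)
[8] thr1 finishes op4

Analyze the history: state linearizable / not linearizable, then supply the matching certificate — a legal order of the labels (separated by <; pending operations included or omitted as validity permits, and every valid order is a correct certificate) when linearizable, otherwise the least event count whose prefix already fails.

1. op1 w(58), leaving value 58
2. op2 w(95), leaving value 95
3. op3 r() → 95, leaving value 95
4. op4 w(78), leaving value 78

linearizable — witness: op1 < op2 < op3 < op4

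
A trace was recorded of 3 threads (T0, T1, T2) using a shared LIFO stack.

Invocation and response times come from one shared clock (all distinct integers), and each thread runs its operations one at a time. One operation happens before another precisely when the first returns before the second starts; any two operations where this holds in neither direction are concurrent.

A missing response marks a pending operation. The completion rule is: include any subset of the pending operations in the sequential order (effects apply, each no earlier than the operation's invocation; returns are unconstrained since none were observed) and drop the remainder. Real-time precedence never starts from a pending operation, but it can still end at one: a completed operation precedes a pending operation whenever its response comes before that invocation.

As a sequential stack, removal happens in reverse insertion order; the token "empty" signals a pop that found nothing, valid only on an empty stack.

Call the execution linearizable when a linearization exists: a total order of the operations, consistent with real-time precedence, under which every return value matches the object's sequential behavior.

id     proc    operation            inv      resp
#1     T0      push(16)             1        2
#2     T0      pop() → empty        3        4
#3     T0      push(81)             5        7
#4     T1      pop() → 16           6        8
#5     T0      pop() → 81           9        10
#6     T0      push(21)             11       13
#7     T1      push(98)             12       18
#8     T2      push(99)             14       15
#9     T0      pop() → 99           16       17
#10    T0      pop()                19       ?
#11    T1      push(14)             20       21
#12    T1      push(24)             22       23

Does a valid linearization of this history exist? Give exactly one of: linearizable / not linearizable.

not linearizable

events 1..3 are fine; event 4 — the response of #2 at time 4 — makes the prefix non-linearizable
exactly one order of the 2 completed ops respects real time; the LIFO stack replay fails
e.g. #1, #2: illegal at step 2, since #2 pop() → empty cannot apply there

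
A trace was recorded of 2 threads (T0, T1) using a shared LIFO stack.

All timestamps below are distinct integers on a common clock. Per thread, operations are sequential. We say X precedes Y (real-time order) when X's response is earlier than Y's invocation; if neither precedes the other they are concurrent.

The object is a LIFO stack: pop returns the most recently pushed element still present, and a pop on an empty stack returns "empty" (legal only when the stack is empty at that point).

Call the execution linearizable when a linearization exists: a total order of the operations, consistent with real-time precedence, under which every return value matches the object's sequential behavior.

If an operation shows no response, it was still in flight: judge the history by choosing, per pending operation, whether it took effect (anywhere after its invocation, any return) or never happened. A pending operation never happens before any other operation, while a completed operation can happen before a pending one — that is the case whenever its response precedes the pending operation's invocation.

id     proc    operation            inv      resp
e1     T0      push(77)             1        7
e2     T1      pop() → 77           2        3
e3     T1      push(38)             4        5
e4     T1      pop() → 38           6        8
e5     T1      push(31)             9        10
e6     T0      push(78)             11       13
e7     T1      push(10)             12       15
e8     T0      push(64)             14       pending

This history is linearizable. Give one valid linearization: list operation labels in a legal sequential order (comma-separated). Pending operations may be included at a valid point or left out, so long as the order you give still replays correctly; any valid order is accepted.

after step 1 (e1 push(77)): stack <77>
after step 2 (e2 pop() → 77): stack <>
after step 3 (e3 push(38)): stack <38>
after step 4 (e4 pop() → 38): stack <>
after step 5 (e5 push(31)): stack <31>
after step 6 (e6 push(78)): stack <31,78>
after step 7 (e7 push(10)): stack <31,78,10>

e1, e2, e3, e4, e5, e6, e7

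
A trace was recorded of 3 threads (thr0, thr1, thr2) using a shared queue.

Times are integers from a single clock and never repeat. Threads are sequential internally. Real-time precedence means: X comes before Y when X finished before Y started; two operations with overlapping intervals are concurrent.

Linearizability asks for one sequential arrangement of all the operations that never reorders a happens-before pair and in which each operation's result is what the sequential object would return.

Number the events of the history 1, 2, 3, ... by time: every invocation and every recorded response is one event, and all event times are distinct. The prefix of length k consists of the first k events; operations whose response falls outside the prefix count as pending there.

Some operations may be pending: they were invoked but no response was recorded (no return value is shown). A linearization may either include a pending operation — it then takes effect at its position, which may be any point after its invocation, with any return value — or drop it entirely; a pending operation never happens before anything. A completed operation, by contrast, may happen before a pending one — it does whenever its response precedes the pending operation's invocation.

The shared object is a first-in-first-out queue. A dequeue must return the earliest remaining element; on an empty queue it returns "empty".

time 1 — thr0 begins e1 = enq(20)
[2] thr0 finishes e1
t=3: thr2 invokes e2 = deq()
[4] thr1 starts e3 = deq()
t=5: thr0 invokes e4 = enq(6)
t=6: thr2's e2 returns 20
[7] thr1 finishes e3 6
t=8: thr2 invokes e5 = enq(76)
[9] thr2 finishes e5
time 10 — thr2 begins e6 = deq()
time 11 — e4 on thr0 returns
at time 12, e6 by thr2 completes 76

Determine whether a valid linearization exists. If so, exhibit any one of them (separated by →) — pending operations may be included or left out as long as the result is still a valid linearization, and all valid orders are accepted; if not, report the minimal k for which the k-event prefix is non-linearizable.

linearizable — witness: e1 → e2 → e4 → e3 → e5 → e6

1. e1 enq(20), leaving queue <20>
2. e2 deq() → 20, leaving queue <>
3. e4 enq(6), leaving queue <6>
4. e3 deq() → 6, leaving queue <>
5. e5 enq(76), leaving queue <76>
6. e6 deq() → 76, leaving queue <>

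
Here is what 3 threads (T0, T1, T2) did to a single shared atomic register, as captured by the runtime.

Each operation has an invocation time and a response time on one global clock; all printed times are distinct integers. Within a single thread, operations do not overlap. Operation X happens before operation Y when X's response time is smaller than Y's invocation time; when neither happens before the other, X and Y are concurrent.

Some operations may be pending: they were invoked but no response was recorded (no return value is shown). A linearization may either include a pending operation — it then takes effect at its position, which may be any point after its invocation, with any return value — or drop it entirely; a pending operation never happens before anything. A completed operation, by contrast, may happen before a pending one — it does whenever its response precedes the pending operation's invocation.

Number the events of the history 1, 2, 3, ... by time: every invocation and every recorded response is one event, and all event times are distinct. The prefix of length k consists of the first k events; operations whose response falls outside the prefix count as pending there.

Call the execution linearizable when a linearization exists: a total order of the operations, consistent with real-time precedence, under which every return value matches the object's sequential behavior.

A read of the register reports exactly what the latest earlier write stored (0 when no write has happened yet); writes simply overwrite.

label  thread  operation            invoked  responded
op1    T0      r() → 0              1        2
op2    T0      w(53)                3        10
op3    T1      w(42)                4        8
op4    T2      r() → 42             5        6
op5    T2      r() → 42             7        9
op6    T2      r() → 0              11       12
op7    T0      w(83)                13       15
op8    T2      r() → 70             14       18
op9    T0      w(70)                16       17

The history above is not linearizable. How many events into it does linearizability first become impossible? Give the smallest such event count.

events 1..11 are still linearizable — one witness is op1, op2, op3, op4, op5:
after step 1 (op1 r() → 0): value 0
after step 2 (op2 w(53)): value 53
after step 3 (op3 w(42)): value 42
after step 4 (op4 r() → 42): value 42
after step 5 (op5 r() → 42): value 42
adding event 12 (op6 responds at 12) leaves no legal real-time order
one such order, op1, op2, op3, op4, op5, op6, breaks at step 6 where op6 r() → 0 is illegal
one such order, op1, op2, op4, op3, op5, op6, breaks at step 3 where op4 r() → 42 is illegal

12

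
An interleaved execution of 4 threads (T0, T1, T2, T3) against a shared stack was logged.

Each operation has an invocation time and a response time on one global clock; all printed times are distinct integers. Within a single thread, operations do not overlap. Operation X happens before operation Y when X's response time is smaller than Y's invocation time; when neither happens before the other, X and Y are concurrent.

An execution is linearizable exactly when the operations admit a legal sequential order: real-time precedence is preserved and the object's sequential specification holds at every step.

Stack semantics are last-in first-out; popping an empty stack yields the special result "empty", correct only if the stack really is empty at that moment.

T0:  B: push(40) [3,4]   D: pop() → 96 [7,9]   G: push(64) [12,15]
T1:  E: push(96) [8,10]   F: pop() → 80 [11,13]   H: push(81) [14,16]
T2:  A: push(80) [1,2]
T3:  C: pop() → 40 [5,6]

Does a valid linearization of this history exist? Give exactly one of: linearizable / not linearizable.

one valid linearization: A, B, C, E, D, F, G, H
step 1: A push(80) — stack <80>
step 2: B push(40) — stack <80,40>
step 3: C pop() → 40 — stack <80>
step 4: E push(96) — stack <80,96>
step 5: D pop() → 96 — stack <80>
step 6: F pop() → 80 — stack <>
step 7: G push(64) — stack <64>
step 8: H push(81) — stack <64,81>

linearizable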